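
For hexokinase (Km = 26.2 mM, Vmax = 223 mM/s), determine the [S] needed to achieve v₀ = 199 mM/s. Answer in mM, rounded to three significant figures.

Rearranging v = Vmax[S]/(Km+[S]) gives [S] = Km·v/(Vmax − v).
[S] = 26.2 × 199 / (223 − 199) = 5214/24.00 = 217 mM.

217 mM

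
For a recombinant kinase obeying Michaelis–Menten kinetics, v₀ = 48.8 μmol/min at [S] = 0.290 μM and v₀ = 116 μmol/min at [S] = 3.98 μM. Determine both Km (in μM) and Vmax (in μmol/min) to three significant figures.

Km = 0.483 μM; Vmax = 130 μmol/min

From v = Vmax[S]/(Km+[S]), each point gives Vmax = v(Km+[S])/[S].
Equating: 48.8(Km+0.290)/0.290 = 116(Km+3.98)/3.98.
168.3·Km + 48.8 = 29.15·Km + 116, so (168.3 − 29.15)·Km = 116 − 48.8.
Km = 67.20/139.1 = 0.483 μM; then Vmax = 48.8(0.483+0.290)/0.290 = 130 μmol/min.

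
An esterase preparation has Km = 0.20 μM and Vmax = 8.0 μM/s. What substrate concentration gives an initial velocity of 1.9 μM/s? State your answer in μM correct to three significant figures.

The required fractional saturation is v/Vmax = 1.9/8.0 = 0.2375.
Then [S]/(Km+[S]) = 0.2375 ⇒ [S] = 0.20 × 0.2375/(1 − 0.2375) = 0.0623 μM.

0.0623 μM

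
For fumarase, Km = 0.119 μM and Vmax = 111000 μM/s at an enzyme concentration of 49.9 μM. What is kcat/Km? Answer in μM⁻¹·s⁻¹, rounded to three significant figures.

kcat = Vmax/[E]total = 111000/49.9 = 2220 s⁻¹.
kcat/Km = 2220/0.119 = 18700 μM⁻¹·s⁻¹.

18700 μM⁻¹·s⁻¹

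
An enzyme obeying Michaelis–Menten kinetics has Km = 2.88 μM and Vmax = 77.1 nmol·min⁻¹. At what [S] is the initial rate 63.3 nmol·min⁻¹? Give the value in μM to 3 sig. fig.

Rearranging v = Vmax[S]/(Km+[S]) gives [S] = Km·v/(Vmax − v).
[S] = 2.88 × 63.3 / (77.1 − 63.3) = 182.3/13.80 = 13.2 μM.

13.2 μM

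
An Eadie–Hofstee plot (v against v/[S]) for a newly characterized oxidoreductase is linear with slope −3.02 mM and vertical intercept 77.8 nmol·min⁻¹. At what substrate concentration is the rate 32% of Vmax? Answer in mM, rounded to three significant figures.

1.42 mM

The Eadie–Hofstee slope gives Km = 3.02 mM (slope = −Km).
v/Vmax = [S]/(Km+[S]) = 0.32 ⇒ [S] = Km·0.32/(1−0.32) = 3.02 × 0.4706 = 1.42 mM.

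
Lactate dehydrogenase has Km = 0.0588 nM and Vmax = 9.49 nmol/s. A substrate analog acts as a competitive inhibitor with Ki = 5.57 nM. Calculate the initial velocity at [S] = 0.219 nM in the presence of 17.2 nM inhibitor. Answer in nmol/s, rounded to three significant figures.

4.52 nmol/s

α = 1 + [I]/Ki = 1 + 17.2/5.57 = 4.088.
For a competitive inhibitor, Vmax is unchanged and the apparent Km becomes α·Km: Km,app = 0.240 nM, Vmax,app = 9.49 nmol/s.
v = Vmax,app·[S]/(Km,app + [S]) = 9.49 × 0.219/(0.240 + 0.219) = 4.52 nmol/s.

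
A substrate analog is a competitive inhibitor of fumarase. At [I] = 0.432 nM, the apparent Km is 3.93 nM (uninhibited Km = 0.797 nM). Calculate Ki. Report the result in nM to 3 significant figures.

0.110 nM

Competitive: Km,app = α·Km with α = 1 + [I]/Ki.
α = Km,app/Km = 3.93/0.797 = 4.931.
Since α = 1 + [I]/Ki, [I]/Ki = 4.931 − 1 = 3.931 and Ki = 0.432/3.931 = 0.110 nM.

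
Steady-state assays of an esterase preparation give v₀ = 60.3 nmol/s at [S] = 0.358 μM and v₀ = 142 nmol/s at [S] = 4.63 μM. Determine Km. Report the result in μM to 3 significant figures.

From v = Vmax[S]/(Km+[S]), each point gives Vmax = v(Km+[S])/[S].
Equating: 60.3(Km+0.358)/0.358 = 142(Km+4.63)/4.63.
168.4·Km + 60.3 = 30.67·Km + 142, so (168.4 − 30.67)·Km = 142 − 60.3.
Km = 81.70/137.8 = 0.593 μM; then Vmax = 60.3(0.593+0.358)/0.358 = 160 nmol/s.

0.593 μM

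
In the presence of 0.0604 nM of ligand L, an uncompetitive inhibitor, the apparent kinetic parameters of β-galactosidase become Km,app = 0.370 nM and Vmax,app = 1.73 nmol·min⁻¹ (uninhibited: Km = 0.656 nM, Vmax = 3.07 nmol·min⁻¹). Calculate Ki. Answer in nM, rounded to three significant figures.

Uncompetitive: Vmax,app = Vmax/α (and Km,app = Km/α) with α = 1 + [I]/Ki.
α = Vmax/Vmax,app = 3.07/1.73 = 1.775.
Ki = [I]/(α − 1) = 0.0604/0.7746 = 0.0780 nM.

0.0780 nM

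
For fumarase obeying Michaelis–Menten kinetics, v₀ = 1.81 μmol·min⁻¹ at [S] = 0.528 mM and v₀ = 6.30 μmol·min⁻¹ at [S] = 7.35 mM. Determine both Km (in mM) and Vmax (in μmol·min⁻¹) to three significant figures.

From v = Vmax[S]/(Km+[S]), each point gives Vmax = v(Km+[S])/[S].
Equating: 1.81(Km+0.528)/0.528 = 6.30(Km+7.35)/7.35.
3.428·Km + 1.81 = 0.8571·Km + 6.30, so (3.428 − 0.8571)·Km = 6.30 − 1.81.
Km = 4.490/2.571 = 1.75 mM; then Vmax = 1.81(1.75+0.528)/0.528 = 7.80 μmol·min⁻¹.

Km = 1.75 mM; Vmax = 7.80 μmol·min⁻¹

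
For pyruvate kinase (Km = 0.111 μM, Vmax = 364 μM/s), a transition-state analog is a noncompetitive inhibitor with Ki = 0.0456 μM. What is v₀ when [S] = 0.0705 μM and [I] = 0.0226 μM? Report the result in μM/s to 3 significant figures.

α = 1 + [I]/Ki = 1 + 0.0226/0.0456 = 1.496.
For a noncompetitive inhibitor, Vmax is reduced to Vmax/α while Km is unchanged: Km,app = 0.111 μM, Vmax,app = 243 μM/s.
v = Vmax,app·[S]/(Km,app + [S]) = 243 × 0.0705/(0.111 + 0.0705) = 94.5 μM/s.

94.5 μM/s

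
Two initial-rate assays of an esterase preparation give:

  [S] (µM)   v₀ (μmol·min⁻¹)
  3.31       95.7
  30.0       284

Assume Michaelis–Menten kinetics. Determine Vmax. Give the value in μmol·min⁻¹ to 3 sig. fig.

376 μmol·min⁻¹

From v = Vmax[S]/(Km+[S]), each point gives Vmax = v(Km+[S])/[S].
Equating: 95.7(Km+3.31)/3.31 = 284(Km+30.0)/30.0.
28.91·Km + 95.7 = 9.467·Km + 284, so (28.91 − 9.467)·Km = 284 − 95.7.
Km = 188.3/19.45 = 9.68 µM; then Vmax = 95.7(9.68+3.31)/3.31 = 376 μmol·min⁻¹.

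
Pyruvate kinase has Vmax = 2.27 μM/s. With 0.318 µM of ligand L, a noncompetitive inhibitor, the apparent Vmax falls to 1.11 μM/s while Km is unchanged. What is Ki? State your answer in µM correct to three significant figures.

0.304 µM

Noncompetitive: Vmax,app = Vmax/α with α = 1 + [I]/Ki.
α = Vmax/Vmax,app = 2.27/1.11 = 2.045.
Since α = 1 + [I]/Ki, [I]/Ki = 2.045 − 1 = 1.045 and Ki = 0.318/1.045 = 0.304 µM.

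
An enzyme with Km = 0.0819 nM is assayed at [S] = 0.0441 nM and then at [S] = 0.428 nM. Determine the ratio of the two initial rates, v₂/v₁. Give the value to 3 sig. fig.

2.40

The fractional saturations are [S]/(Km+[S]) = 0.0441/0.1260 = 0.3500 and 0.428/0.5099 = 0.8394.
v₂/v₁ is just their ratio: 0.8394/0.3500 = 2.40.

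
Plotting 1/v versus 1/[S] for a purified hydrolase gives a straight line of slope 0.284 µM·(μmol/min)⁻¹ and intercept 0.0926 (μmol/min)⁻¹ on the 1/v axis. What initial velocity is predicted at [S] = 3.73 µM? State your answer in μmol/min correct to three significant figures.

The y-intercept is 1/Vmax, so Vmax = 1/0.0926 = 10.8 μmol/min.
The slope is Km/Vmax, so Km = 0.284 × 10.8 = 3.07 µM.
Then v = 10.8 × 3.73/(3.07 + 3.73) = 5.93 μmol/min.

5.93 μmol/min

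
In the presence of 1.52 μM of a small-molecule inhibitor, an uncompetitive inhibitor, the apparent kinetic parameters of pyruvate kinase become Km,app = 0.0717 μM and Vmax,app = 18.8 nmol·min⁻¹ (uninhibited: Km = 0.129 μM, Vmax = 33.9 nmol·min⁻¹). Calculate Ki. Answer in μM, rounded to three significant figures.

1.89 μM

Uncompetitive: Vmax,app = Vmax/α (and Km,app = Km/α) with α = 1 + [I]/Ki.
α = Vmax/Vmax,app = 33.9/18.8 = 1.803.
Ki = [I]/(α − 1) = 1.52/0.8032 = 1.89 μM.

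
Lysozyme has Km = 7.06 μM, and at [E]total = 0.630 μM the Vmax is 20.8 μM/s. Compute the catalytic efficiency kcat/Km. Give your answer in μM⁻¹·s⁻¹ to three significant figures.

4.68 μM⁻¹·s⁻¹

kcat = Vmax/[E]total = 20.8/0.630 = 33.0 s⁻¹.
kcat/Km = 33.0/7.06 = 4.68 μM⁻¹·s⁻¹.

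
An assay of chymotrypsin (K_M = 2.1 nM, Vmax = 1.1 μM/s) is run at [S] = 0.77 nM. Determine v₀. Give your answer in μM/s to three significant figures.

0.295 μM/s

v = Vmax·[S]/(Km + [S]) = 1.1 × 0.77 / (2.1 + 0.77)
  = 0.8470 / 2.870 = 0.295 μM/s.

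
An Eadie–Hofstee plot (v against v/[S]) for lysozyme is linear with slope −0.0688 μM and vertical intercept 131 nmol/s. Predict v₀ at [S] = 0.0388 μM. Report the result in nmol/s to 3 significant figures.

47.2 nmol/s

In the Eadie–Hofstee form v = Vmax − Km·(v/[S]), the slope is −Km and the intercept is Vmax, so Km = 0.0688 μM and Vmax = 131 nmol/s.
v = 131 × 0.0388/(0.0688 + 0.0388) = 47.2 nmol/s.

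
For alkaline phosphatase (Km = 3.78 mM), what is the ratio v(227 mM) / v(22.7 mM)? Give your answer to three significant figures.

Since Vmax cancels, v₂/v₁ = [S]₂(Km+[S]₁) / [S]₁(Km+[S]₂).
= 227×(3.78+22.7) / (22.7×(3.78+227)) = 6011/5239 = 1.15.

1.15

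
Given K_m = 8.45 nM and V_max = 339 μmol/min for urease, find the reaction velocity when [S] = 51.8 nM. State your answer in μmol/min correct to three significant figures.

291 μmol/min

[S]/(Km+[S]) = 51.8/60.25 = 0.8598, the fractional saturation.
v = 0.8598 × Vmax = 0.8598 × 339 = 291 μmol/min.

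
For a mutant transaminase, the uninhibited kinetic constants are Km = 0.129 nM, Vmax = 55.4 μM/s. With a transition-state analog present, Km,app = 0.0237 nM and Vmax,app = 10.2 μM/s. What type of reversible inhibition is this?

Both Km and Vmax decrease by the same factor (~5.45-fold) — characteristic of uncompetitive inhibition.

uncompetitive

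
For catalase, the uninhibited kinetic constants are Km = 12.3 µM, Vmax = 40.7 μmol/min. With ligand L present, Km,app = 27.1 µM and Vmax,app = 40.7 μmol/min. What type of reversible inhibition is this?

Km increases (12.3 → 27.1 µM) while Vmax is unchanged — the hallmark of competitive inhibition.

competitive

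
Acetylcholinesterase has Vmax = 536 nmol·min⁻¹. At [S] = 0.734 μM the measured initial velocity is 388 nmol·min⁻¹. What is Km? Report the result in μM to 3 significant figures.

0.280 μM

v/Vmax = 388/536 = 0.7239 = [S]/(Km+[S]).
So Km + [S] = [S]/0.7239 = 1.014 μM, giving Km = 1.014 − 0.734 = 0.280 μM.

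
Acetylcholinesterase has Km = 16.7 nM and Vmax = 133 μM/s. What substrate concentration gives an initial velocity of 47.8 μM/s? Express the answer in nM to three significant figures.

9.37 nM

The required fractional saturation is v/Vmax = 47.8/133 = 0.3594.
Then [S]/(Km+[S]) = 0.3594 ⇒ [S] = 16.7 × 0.3594/(1 − 0.3594) = 9.37 nM.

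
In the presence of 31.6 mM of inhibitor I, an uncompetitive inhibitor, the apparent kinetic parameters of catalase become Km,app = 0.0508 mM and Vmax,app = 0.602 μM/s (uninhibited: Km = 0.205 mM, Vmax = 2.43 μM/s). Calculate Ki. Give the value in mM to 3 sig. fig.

10.4 mM

Uncompetitive: Vmax,app = Vmax/α (and Km,app = Km/α) with α = 1 + [I]/Ki.
α = Vmax/Vmax,app = 2.43/0.602 = 4.037.
Since α = 1 + [I]/Ki, [I]/Ki = 4.037 − 1 = 3.037 and Ki = 31.6/3.037 = 10.4 mM.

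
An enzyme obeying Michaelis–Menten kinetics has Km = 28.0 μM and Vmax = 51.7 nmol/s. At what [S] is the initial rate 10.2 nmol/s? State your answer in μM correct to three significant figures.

6.88 μM

The required fractional saturation is v/Vmax = 10.2/51.7 = 0.1973.
Then [S]/(Km+[S]) = 0.1973 ⇒ [S] = 28.0 × 0.1973/(1 − 0.1973) = 6.88 μM.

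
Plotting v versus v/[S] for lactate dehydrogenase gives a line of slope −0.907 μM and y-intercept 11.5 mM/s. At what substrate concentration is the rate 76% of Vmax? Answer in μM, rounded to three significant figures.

2.87 μM

The Eadie–Hofstee slope gives Km = 0.907 μM (slope = −Km).
v/Vmax = [S]/(Km+[S]) = 0.76 ⇒ [S] = Km·0.76/(1−0.76) = 0.907 × 3.167 = 2.87 μM.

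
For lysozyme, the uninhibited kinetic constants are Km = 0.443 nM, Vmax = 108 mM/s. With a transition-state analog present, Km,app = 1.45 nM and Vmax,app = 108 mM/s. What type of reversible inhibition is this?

Km increases (0.443 → 1.45 nM) while Vmax is unchanged — the hallmark of competitive inhibition.

competitive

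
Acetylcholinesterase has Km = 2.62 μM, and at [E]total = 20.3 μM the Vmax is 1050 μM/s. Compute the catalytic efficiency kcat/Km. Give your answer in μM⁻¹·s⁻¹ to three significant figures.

kcat = Vmax/[E]total = 1050/20.3 = 51.7 s⁻¹.
kcat/Km = 51.7/2.62 = 19.7 μM⁻¹·s⁻¹.

19.7 μM⁻¹·s⁻¹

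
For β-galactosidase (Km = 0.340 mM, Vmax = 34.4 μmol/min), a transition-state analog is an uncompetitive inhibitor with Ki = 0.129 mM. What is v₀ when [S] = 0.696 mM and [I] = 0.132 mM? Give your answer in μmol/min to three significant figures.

13.7 μmol/min

α = 1 + [I]/Ki = 1 + 0.132/0.129 = 2.023.
For an uncompetitive inhibitor, both parameters are divided by α, giving Vmax/α and Km/α: Km,app = 0.168 mM, Vmax,app = 17.0 μmol/min.
v = Vmax,app·[S]/(Km,app + [S]) = 17.0 × 0.696/(0.168 + 0.696) = 13.7 μmol/min.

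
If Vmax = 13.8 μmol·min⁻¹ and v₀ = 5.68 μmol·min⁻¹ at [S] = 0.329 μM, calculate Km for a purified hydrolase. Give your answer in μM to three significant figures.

0.470 μM

v/Vmax = 5.68/13.8 = 0.4116 = [S]/(Km+[S]).
So Km + [S] = [S]/0.4116 = 0.7993 μM, giving Km = 0.7993 − 0.329 = 0.470 μM.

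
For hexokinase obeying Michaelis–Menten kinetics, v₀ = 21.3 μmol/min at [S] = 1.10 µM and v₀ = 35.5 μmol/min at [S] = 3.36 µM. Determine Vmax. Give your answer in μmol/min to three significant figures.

In reciprocal form, 1/v = (Km/Vmax)·(1/[S]) + 1/Vmax. The two points give (1/[S], 1/v) = (0.9091, 0.04695) and (0.2976, 0.02817).
Slope = (0.04695 − 0.02817)/(0.9091 − 0.2976) = 0.03071; intercept = 0.04695 − 0.03071×0.9091 = 0.01903.
Vmax = 1/intercept = 52.6 μmol/min; Km = slope × Vmax = 0.03071 × 52.6 = 1.61 µM.

52.6 μmol/min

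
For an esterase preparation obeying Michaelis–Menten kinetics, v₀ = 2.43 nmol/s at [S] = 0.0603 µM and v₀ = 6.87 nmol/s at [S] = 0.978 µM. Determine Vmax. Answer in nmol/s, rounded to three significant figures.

7.81 nmol/s

From v = Vmax[S]/(Km+[S]), each point gives Vmax = v(Km+[S])/[S].
Equating: 2.43(Km+0.0603)/0.0603 = 6.87(Km+0.978)/0.978.
40.30·Km + 2.43 = 7.025·Km + 6.87, so (40.30 − 7.025)·Km = 6.87 − 2.43.
Km = 4.440/33.27 = 0.133 µM; then Vmax = 2.43(0.133+0.0603)/0.0603 = 7.81 nmol/s.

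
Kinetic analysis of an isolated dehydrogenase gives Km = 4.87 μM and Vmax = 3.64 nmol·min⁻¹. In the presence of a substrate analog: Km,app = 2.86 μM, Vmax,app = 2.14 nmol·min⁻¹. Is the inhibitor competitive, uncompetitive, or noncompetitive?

Both Km and Vmax decrease by the same factor (~1.70-fold) — characteristic of uncompetitive inhibition.

uncompetitive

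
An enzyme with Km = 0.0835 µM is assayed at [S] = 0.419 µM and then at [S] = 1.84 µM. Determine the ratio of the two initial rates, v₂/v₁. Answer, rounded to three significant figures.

The fractional saturations are [S]/(Km+[S]) = 0.419/0.5025 = 0.8338 and 1.84/1.924 = 0.9566.
v₂/v₁ is just their ratio: 0.9566/0.8338 = 1.15.

1.15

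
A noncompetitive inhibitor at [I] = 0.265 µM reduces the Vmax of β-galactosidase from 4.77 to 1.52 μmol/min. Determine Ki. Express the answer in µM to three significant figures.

Noncompetitive: Vmax,app = Vmax/α with α = 1 + [I]/Ki.
α = Vmax/Vmax,app = 4.77/1.52 = 3.138.
Ki = [I]/(α − 1) = 0.265/2.138 = 0.124 µM.

0.124 µM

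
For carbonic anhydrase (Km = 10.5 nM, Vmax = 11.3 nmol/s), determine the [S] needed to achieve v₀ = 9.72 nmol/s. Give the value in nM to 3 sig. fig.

64.6 nM

Rearranging v = Vmax[S]/(Km+[S]) gives [S] = Km·v/(Vmax − v).
[S] = 10.5 × 9.72 / (11.3 − 9.72) = 102.1/1.580 = 64.6 nM.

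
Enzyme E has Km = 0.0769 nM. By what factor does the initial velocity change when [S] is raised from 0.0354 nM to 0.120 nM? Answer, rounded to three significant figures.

Since Vmax cancels, v₂/v₁ = [S]₂(Km+[S]₁) / [S]₁(Km+[S]₂).
= 0.120×(0.0769+0.0354) / (0.0354×(0.0769+0.120)) = 0.01348/0.006970 = 1.93.

1.93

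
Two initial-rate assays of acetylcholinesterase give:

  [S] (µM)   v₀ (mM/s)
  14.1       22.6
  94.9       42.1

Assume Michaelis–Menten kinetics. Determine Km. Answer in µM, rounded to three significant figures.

16.8 µM

From v = Vmax[S]/(Km+[S]), each point gives Vmax = v(Km+[S])/[S].
Equating: 22.6(Km+14.1)/14.1 = 42.1(Km+94.9)/94.9.
1.603·Km + 22.6 = 0.4436·Km + 42.1, so (1.603 − 0.4436)·Km = 42.1 − 22.6.
Km = 19.50/1.159 = 16.8 µM; then Vmax = 22.6(16.8+14.1)/14.1 = 49.6 mM/s.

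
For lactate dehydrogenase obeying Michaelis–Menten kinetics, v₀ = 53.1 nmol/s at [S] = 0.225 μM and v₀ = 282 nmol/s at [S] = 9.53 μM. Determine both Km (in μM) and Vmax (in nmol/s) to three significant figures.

Km = 1.11 μM; Vmax = 315 nmol/s

In reciprocal form, 1/v = (Km/Vmax)·(1/[S]) + 1/Vmax. The two points give (1/[S], 1/v) = (4.444, 0.01883) and (0.1049, 0.003546).
Slope = (0.01883 − 0.003546)/(4.444 − 0.1049) = 0.003523; intercept = 0.01883 − 0.003523×4.444 = 0.003176.
Vmax = 1/intercept = 315 nmol/s; Km = slope × Vmax = 0.003523 × 315 = 1.11 μM.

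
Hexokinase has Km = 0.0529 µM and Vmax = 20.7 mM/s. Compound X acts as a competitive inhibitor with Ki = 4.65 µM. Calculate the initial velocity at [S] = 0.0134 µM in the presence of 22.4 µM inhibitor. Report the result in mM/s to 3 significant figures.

0.864 mM/s

α = 1 + [I]/Ki = 1 + 22.4/4.65 = 5.817.
For a competitive inhibitor, Vmax is unchanged and the apparent Km becomes α·Km: Km,app = 0.308 µM, Vmax,app = 20.7 mM/s.
v = Vmax,app·[S]/(Km,app + [S]) = 20.7 × 0.0134/(0.308 + 0.0134) = 0.864 mM/s.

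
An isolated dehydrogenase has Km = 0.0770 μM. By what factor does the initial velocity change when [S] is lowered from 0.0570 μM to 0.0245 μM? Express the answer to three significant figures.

0.567

Since Vmax cancels, v₂/v₁ = [S]₂(Km+[S]₁) / [S]₁(Km+[S]₂).
= 0.0245×(0.0770+0.0570) / (0.0570×(0.0770+0.0245)) = 0.003283/0.005786 = 0.567.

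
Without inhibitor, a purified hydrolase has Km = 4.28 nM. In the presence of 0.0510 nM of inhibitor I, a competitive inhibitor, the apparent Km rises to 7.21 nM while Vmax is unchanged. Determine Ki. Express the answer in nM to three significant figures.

0.0745 nM

Competitive: Km,app = α·Km with α = 1 + [I]/Ki.
α = Km,app/Km = 7.21/4.28 = 1.685.
Ki = [I]/(α − 1) = 0.0510/0.6846 = 0.0745 nM.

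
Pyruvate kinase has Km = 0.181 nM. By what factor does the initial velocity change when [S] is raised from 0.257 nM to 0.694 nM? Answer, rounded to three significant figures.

Since Vmax cancels, v₂/v₁ = [S]₂(Km+[S]₁) / [S]₁(Km+[S]₂).
= 0.694×(0.181+0.257) / (0.257×(0.181+0.694)) = 0.3040/0.2249 = 1.35.

1.35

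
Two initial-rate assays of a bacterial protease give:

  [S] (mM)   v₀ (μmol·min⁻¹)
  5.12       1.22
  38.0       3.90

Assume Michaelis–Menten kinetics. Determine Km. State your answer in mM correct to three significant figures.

In reciprocal form, 1/v = (Km/Vmax)·(1/[S]) + 1/Vmax. The two points give (1/[S], 1/v) = (0.1953, 0.8197) and (0.02632, 0.2564).
Slope = (0.8197 − 0.2564)/(0.1953 − 0.02632) = 3.333; intercept = 0.8197 − 3.333×0.1953 = 0.1687.
Vmax = 1/intercept = 5.93 μmol·min⁻¹; Km = slope × Vmax = 3.333 × 5.93 = 19.8 mM.

19.8 mM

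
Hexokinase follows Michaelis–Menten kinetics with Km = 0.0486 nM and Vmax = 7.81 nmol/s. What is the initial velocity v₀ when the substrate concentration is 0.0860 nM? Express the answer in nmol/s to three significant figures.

4.99 nmol/s

v = Vmax·[S]/(Km + [S]) = 7.81 × 0.0860 / (0.0486 + 0.0860)
  = 0.6717 / 0.1346 = 4.99 nmol/s.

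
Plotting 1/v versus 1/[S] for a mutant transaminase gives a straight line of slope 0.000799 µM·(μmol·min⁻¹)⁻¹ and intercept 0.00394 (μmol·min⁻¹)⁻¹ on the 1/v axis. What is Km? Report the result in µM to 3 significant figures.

y-intercept = 1/Vmax ⇒ Vmax = 254 μmol·min⁻¹; slope = Km/Vmax ⇒ Km = slope × Vmax.
Km = 0.000799 × 254 = 0.203 µM.

0.203 µM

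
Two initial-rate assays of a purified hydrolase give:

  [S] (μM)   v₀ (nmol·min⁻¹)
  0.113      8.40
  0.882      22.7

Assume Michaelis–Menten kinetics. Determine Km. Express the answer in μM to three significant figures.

From v = Vmax[S]/(Km+[S]), each point gives Vmax = v(Km+[S])/[S].
Equating: 8.40(Km+0.113)/0.113 = 22.7(Km+0.882)/0.882.
74.34·Km + 8.40 = 25.74·Km + 22.7, so (74.34 − 25.74)·Km = 22.7 − 8.40.
Km = 14.30/48.60 = 0.294 μM; then Vmax = 8.40(0.294+0.113)/0.113 = 30.3 nmol·min⁻¹.

0.294 μM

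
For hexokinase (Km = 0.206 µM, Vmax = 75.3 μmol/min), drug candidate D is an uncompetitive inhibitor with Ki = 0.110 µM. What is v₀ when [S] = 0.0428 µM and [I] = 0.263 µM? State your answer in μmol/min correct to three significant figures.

9.18 μmol/min

α = 1 + [I]/Ki = 1 + 0.263/0.110 = 3.391.
For an uncompetitive inhibitor, both parameters are divided by α, giving Vmax/α and Km/α: Km,app = 0.0608 µM, Vmax,app = 22.2 μmol/min.
v = Vmax,app·[S]/(Km,app + [S]) = 22.2 × 0.0428/(0.0608 + 0.0428) = 9.18 μmol/min.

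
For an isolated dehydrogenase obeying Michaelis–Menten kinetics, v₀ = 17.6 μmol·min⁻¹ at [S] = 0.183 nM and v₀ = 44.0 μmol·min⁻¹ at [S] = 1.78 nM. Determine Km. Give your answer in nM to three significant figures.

From v = Vmax[S]/(Km+[S]), each point gives Vmax = v(Km+[S])/[S].
Equating: 17.6(Km+0.183)/0.183 = 44.0(Km+1.78)/1.78.
96.17·Km + 17.6 = 24.72·Km + 44.0, so (96.17 − 24.72)·Km = 44.0 − 17.6.
Km = 26.40/71.46 = 0.369 nM; then Vmax = 17.6(0.369+0.183)/0.183 = 53.1 μmol·min⁻¹.

0.369 nM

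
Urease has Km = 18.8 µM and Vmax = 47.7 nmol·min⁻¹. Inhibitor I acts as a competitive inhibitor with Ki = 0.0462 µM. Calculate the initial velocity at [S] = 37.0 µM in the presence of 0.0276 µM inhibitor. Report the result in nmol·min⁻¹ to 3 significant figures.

26.3 nmol·min⁻¹

α = 1 + [I]/Ki = 1 + 0.0276/0.0462 = 1.597.
For a competitive inhibitor, Vmax is unchanged and the apparent Km becomes α·Km: Km,app = 30.0 µM, Vmax,app = 47.7 nmol·min⁻¹.
v = Vmax,app·[S]/(Km,app + [S]) = 47.7 × 37.0/(30.0 + 37.0) = 26.3 nmol·min⁻¹.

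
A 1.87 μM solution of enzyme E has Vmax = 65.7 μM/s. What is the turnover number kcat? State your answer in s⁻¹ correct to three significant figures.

kcat = Vmax/[E]total = 65.7 μM/s / 1.87 μM = 35.1 s⁻¹.

35.1 s⁻¹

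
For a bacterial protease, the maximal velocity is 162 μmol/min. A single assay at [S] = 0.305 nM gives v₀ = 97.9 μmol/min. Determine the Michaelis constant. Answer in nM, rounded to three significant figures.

0.200 nM

From v = Vmax[S]/(Km+[S]), Km = [S](Vmax − v)/v.
Km = 0.305 × (162 − 97.9) / 97.9 = 19.55/97.9 = 0.200 nM.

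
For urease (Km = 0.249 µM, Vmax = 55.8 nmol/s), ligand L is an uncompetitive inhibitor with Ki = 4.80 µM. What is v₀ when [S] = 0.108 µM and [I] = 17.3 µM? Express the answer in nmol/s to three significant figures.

α = 1 + [I]/Ki = 1 + 17.3/4.80 = 4.604.
For an uncompetitive inhibitor, both parameters are divided by α, giving Vmax/α and Km/α: Km,app = 0.0541 µM, Vmax,app = 12.1 nmol/s.
v = Vmax,app·[S]/(Km,app + [S]) = 12.1 × 0.108/(0.0541 + 0.108) = 8.08 nmol/s.

8.08 nmol/s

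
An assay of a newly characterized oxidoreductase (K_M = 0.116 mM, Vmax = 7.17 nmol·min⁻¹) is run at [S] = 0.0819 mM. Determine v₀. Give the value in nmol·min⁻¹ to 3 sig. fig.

2.97 nmol·min⁻¹

v = Vmax·[S]/(Km + [S]) = 7.17 × 0.0819 / (0.116 + 0.0819)
  = 0.5872 / 0.1979 = 2.97 nmol·min⁻¹.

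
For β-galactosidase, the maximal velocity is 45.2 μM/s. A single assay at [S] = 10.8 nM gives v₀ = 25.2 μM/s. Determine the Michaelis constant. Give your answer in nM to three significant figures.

From v = Vmax[S]/(Km+[S]), Km = [S](Vmax − v)/v.
Km = 10.8 × (45.2 − 25.2) / 25.2 = 216.0/25.2 = 8.57 nM.

8.57 nM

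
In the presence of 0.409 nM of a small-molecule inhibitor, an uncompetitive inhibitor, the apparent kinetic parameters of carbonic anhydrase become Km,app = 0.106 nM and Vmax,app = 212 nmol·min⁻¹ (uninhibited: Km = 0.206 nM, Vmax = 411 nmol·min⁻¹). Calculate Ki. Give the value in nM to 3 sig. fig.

0.436 nM

Uncompetitive: Vmax,app = Vmax/α (and Km,app = Km/α) with α = 1 + [I]/Ki.
α = Vmax/Vmax,app = 411/212 = 1.939.
Since α = 1 + [I]/Ki, [I]/Ki = 1.939 − 1 = 0.9387 and Ki = 0.409/0.9387 = 0.436 nM.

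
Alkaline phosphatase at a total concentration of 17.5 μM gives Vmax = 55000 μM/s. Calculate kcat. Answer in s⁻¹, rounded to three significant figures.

3140 s⁻¹

kcat = Vmax/[E]total = 55000 μM/s / 17.5 μM = 3140 s⁻¹.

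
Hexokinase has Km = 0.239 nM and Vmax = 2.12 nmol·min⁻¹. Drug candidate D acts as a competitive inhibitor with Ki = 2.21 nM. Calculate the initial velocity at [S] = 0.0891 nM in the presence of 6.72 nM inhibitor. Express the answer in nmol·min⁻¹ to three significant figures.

α = 1 + [I]/Ki = 1 + 6.72/2.21 = 4.041.
For a competitive inhibitor, Vmax is unchanged and the apparent Km becomes α·Km: Km,app = 0.966 nM, Vmax,app = 2.12 nmol·min⁻¹.
v = Vmax,app·[S]/(Km,app + [S]) = 2.12 × 0.0891/(0.966 + 0.0891) = 0.179 nmol·min⁻¹.

0.179 nmol·min⁻¹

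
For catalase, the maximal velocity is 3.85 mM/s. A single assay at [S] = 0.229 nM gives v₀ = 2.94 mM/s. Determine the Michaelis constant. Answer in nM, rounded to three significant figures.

From v = Vmax[S]/(Km+[S]), Km = [S](Vmax − v)/v.
Km = 0.229 × (3.85 − 2.94) / 2.94 = 0.2084/2.94 = 0.0709 nM.

0.0709 nM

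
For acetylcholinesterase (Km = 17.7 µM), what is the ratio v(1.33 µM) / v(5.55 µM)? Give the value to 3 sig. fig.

The fractional saturations are [S]/(Km+[S]) = 5.55/23.25 = 0.2387 and 1.33/19.03 = 0.06989.
v₂/v₁ is just their ratio: 0.06989/0.2387 = 0.293.

0.293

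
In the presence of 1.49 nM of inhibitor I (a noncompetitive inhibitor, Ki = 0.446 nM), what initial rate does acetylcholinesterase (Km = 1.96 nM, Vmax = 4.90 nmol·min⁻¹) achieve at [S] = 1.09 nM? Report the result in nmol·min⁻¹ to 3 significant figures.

With α = 1 + [I]/Ki = 1 + 1.49/0.446 = 4.341, the noncompetitive rate law is v = (Vmax/α)·[S] / (Km + [S]).
v = (4.90/4.341)×1.09 / (1.96 + 1.09) = 1.230/3.050 = 0.403 nmol·min⁻¹.

0.403 nmol·min⁻¹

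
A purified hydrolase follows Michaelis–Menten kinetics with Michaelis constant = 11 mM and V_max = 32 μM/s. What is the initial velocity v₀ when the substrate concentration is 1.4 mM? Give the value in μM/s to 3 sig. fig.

[S]/(Km+[S]) = 1.4/12.40 = 0.1129, the fractional saturation.
v = 0.1129 × Vmax = 0.1129 × 32 = 3.61 μM/s.

3.61 μM/s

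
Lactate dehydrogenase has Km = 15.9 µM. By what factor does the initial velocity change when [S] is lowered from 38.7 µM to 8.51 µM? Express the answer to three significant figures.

The fractional saturations are [S]/(Km+[S]) = 38.7/54.60 = 0.7088 and 8.51/24.41 = 0.3486.
v₂/v₁ is just their ratio: 0.3486/0.7088 = 0.492.

0.492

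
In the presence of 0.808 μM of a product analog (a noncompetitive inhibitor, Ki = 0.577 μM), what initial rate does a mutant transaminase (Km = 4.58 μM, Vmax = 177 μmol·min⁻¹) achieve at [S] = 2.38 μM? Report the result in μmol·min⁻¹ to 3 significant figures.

α = 1 + [I]/Ki = 1 + 0.808/0.577 = 2.400.
For a noncompetitive inhibitor, Vmax is reduced to Vmax/α while Km is unchanged: Km,app = 4.58 μM, Vmax,app = 73.7 μmol·min⁻¹.
v = Vmax,app·[S]/(Km,app + [S]) = 73.7 × 2.38/(4.58 + 2.38) = 25.2 μmol·min⁻¹.

25.2 μmol·min⁻¹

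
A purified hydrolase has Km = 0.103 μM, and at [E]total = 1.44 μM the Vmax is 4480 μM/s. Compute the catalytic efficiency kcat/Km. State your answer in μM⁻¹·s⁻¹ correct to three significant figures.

30200 μM⁻¹·s⁻¹

kcat = Vmax/[E]total = 4480/1.44 = 3110 s⁻¹.
kcat/Km = 3110/0.103 = 30200 μM⁻¹·s⁻¹.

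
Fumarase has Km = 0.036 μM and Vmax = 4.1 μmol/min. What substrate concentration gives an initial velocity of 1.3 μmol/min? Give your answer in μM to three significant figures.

The required fractional saturation is v/Vmax = 1.3/4.1 = 0.3171.
Then [S]/(Km+[S]) = 0.3171 ⇒ [S] = 0.036 × 0.3171/(1 − 0.3171) = 0.0167 μM.

0.0167 μM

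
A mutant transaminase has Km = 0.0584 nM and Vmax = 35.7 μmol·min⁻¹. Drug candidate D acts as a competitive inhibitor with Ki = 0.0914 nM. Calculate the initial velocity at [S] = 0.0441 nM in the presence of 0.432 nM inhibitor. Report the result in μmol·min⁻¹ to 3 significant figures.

With α = 1 + [I]/Ki = 1 + 0.432/0.0914 = 5.726, the competitive rate law is v = Vmax[S] / (αKm + [S]).
v = 35.7×0.0441 / (5.726×0.0584 + 0.0441) = 1.574/0.3785 = 4.16 μmol·min⁻¹.

4.16 μmol·min⁻¹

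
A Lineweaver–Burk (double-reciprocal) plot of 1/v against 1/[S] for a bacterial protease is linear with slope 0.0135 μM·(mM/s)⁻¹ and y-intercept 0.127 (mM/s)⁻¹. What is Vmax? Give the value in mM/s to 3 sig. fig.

The y-intercept of a Lineweaver–Burk plot equals 1/Vmax, so Vmax = 1/0.127 = 7.87 mM/s.

7.87 mM/s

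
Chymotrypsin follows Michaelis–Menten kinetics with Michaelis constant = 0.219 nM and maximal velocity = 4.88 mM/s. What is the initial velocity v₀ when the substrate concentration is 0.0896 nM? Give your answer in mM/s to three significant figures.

v = Vmax·[S]/(Km + [S]) = 4.88 × 0.0896 / (0.219 + 0.0896)
  = 0.4372 / 0.3086 = 1.42 mM/s.

1.42 mM/s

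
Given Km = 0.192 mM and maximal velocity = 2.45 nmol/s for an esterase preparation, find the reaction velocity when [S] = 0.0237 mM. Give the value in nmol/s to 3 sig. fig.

[S]/(Km+[S]) = 0.0237/0.2157 = 0.1099, the fractional saturation.
v = 0.1099 × Vmax = 0.1099 × 2.45 = 0.269 nmol/s.

0.269 nmol/s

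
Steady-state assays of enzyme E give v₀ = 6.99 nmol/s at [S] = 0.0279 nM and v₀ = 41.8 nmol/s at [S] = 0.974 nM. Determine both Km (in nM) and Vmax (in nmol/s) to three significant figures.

In reciprocal form, 1/v = (Km/Vmax)·(1/[S]) + 1/Vmax. The two points give (1/[S], 1/v) = (35.84, 0.1431) and (1.027, 0.02392).
Slope = (0.1431 − 0.02392)/(35.84 − 1.027) = 0.003422; intercept = 0.1431 − 0.003422×35.84 = 0.02041.
Vmax = 1/intercept = 49.0 nmol/s; Km = slope × Vmax = 0.003422 × 49.0 = 0.168 nM.

Km = 0.168 nM; Vmax = 49.0 nmol/s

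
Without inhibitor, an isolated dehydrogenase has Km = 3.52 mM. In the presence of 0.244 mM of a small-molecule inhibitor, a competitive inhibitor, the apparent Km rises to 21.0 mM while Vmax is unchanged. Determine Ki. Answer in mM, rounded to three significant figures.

Competitive: Km,app = α·Km with α = 1 + [I]/Ki.
α = Km,app/Km = 21.0/3.52 = 5.966.
Since α = 1 + [I]/Ki, [I]/Ki = 5.966 − 1 = 4.966 and Ki = 0.244/4.966 = 0.0491 mM.

0.0491 mM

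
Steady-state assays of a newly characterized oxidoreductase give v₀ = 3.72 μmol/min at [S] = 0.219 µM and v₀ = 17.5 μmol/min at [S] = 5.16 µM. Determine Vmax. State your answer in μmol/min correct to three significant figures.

From v = Vmax[S]/(Km+[S]), each point gives Vmax = v(Km+[S])/[S].
Equating: 3.72(Km+0.219)/0.219 = 17.5(Km+5.16)/5.16.
16.99·Km + 3.72 = 3.391·Km + 17.5, so (16.99 − 3.391)·Km = 17.5 − 3.72.
Km = 13.78/13.59 = 1.01 µM; then Vmax = 3.72(1.01+0.219)/0.219 = 20.9 μmol/min.

20.9 μmol/min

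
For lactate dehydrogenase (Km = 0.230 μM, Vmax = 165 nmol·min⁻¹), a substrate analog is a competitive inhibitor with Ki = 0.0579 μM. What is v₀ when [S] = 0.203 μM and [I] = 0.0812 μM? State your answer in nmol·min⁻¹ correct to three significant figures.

α = 1 + [I]/Ki = 1 + 0.0812/0.0579 = 2.402.
For a competitive inhibitor, Vmax is unchanged and the apparent Km becomes α·Km: Km,app = 0.553 μM, Vmax,app = 165 nmol·min⁻¹.
v = Vmax,app·[S]/(Km,app + [S]) = 165 × 0.203/(0.553 + 0.203) = 44.3 nmol·min⁻¹.

44.3 nmol·min⁻¹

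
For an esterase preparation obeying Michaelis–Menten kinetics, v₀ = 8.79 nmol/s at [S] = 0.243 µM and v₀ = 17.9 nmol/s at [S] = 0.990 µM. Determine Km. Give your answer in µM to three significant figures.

0.504 µM

From v = Vmax[S]/(Km+[S]), each point gives Vmax = v(Km+[S])/[S].
Equating: 8.79(Km+0.243)/0.243 = 17.9(Km+0.990)/0.990.
36.17·Km + 8.79 = 18.08·Km + 17.9, so (36.17 − 18.08)·Km = 17.9 − 8.79.
Km = 9.110/18.09 = 0.504 µM; then Vmax = 8.79(0.504+0.243)/0.243 = 27.0 nmol/s.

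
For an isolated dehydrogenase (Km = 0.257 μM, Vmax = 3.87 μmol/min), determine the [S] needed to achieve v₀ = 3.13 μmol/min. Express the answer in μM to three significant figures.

1.09 μM

The required fractional saturation is v/Vmax = 3.13/3.87 = 0.8088.
Then [S]/(Km+[S]) = 0.8088 ⇒ [S] = 0.257 × 0.8088/(1 − 0.8088) = 1.09 μM.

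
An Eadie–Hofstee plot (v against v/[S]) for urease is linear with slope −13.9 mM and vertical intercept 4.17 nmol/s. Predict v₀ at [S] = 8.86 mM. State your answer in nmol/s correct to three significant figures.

In the Eadie–Hofstee form v = Vmax − Km·(v/[S]), the slope is −Km and the intercept is Vmax, so Km = 13.9 mM and Vmax = 4.17 nmol/s.
v = 4.17 × 8.86/(13.9 + 8.86) = 1.62 nmol/s.

1.62 nmol/s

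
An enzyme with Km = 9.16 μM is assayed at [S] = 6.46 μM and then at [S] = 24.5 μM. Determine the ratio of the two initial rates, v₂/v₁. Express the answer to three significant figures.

Since Vmax cancels, v₂/v₁ = [S]₂(Km+[S]₁) / [S]₁(Km+[S]₂).
= 24.5×(9.16+6.46) / (6.46×(9.16+24.5)) = 382.7/217.4 = 1.76.

1.76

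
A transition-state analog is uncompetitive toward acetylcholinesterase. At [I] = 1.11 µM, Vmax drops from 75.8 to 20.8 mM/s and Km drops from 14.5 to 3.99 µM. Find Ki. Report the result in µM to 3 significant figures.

Uncompetitive: Vmax,app = Vmax/α (and Km,app = Km/α) with α = 1 + [I]/Ki.
α = Vmax/Vmax,app = 75.8/20.8 = 3.644.
Ki = [I]/(α − 1) = 1.11/2.644 = 0.420 µM.

0.420 µM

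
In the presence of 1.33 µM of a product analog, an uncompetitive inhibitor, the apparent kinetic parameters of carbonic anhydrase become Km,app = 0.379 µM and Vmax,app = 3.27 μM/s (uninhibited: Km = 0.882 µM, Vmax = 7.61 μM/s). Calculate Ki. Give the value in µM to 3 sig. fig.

Uncompetitive: Vmax,app = Vmax/α (and Km,app = Km/α) with α = 1 + [I]/Ki.
α = Vmax/Vmax,app = 7.61/3.27 = 2.327.
Ki = [I]/(α − 1) = 1.33/1.327 = 1.00 µM.

1.00 µM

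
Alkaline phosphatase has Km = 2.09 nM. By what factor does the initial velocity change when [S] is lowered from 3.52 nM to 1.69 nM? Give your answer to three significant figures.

The fractional saturations are [S]/(Km+[S]) = 3.52/5.610 = 0.6275 and 1.69/3.780 = 0.4471.
v₂/v₁ is just their ratio: 0.4471/0.6275 = 0.713.

0.713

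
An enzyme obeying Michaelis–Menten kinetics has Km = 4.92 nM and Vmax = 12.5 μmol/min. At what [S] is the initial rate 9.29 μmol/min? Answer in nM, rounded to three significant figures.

14.2 nM

Rearranging v = Vmax[S]/(Km+[S]) gives [S] = Km·v/(Vmax − v).
[S] = 4.92 × 9.29 / (12.5 − 9.29) = 45.71/3.210 = 14.2 nM.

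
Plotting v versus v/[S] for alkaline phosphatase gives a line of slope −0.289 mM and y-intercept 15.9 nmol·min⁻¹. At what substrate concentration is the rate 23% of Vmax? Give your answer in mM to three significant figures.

The Eadie–Hofstee slope gives Km = 0.289 mM (slope = −Km).
v/Vmax = [S]/(Km+[S]) = 0.23 ⇒ [S] = Km·0.23/(1−0.23) = 0.289 × 0.2987 = 0.0863 mM.

0.0863 mM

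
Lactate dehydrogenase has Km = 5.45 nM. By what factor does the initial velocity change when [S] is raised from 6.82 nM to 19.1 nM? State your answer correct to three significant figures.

The fractional saturations are [S]/(Km+[S]) = 6.82/12.27 = 0.5558 and 19.1/24.55 = 0.7780.
v₂/v₁ is just their ratio: 0.7780/0.5558 = 1.40.

1.40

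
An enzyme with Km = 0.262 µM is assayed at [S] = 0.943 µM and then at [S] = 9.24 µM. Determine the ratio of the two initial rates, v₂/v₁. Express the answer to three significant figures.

1.24

The fractional saturations are [S]/(Km+[S]) = 0.943/1.205 = 0.7826 and 9.24/9.502 = 0.9724.
v₂/v₁ is just their ratio: 0.9724/0.7826 = 1.24.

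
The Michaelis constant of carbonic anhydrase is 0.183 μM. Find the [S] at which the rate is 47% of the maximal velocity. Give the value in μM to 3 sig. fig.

v/Vmax = [S]/(Km+[S]) = 0.47, so [S] = Km·0.47/(1 − 0.47) = 0.183 × 0.8868.
[S] = 0.162 μM.

0.162 μM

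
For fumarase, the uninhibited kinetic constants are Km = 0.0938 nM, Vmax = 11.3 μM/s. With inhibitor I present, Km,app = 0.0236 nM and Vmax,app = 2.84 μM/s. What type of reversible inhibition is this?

uncompetitive

Both Km and Vmax decrease by the same factor (~3.98-fold) — characteristic of uncompetitive inhibition.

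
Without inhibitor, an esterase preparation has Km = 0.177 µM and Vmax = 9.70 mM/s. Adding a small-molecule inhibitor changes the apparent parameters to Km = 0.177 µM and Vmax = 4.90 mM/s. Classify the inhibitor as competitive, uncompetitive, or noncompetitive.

noncompetitive

Vmax decreases (9.70 → 4.90 mM/s) while Km is unchanged — pure noncompetitive inhibition.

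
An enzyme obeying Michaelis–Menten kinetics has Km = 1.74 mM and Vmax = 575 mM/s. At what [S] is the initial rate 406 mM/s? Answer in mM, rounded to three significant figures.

4.18 mM

Rearranging v = Vmax[S]/(Km+[S]) gives [S] = Km·v/(Vmax − v).
[S] = 1.74 × 406 / (575 − 406) = 706.4/169.0 = 4.18 mM.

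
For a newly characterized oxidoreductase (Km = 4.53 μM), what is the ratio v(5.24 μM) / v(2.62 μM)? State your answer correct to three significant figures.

Since Vmax cancels, v₂/v₁ = [S]₂(Km+[S]₁) / [S]₁(Km+[S]₂).
= 5.24×(4.53+2.62) / (2.62×(4.53+5.24)) = 37.47/25.60 = 1.46.

1.46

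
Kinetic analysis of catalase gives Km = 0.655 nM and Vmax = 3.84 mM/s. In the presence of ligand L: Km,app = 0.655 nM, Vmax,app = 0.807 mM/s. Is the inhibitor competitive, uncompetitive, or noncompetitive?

Vmax decreases (3.84 → 0.807 mM/s) while Km is unchanged — pure noncompetitive inhibition.

noncompetitive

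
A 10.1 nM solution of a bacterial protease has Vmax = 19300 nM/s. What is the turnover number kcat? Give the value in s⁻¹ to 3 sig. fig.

kcat = Vmax/[E]total = 19300 nM/s / 10.1 nM = 1910 s⁻¹.

1910 s⁻¹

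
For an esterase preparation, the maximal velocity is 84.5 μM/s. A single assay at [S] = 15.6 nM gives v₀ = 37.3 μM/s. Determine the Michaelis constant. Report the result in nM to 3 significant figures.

19.7 nM

v/Vmax = 37.3/84.5 = 0.4414 = [S]/(Km+[S]).
So Km + [S] = [S]/0.4414 = 35.34 nM, giving Km = 35.34 − 15.6 = 19.7 nM.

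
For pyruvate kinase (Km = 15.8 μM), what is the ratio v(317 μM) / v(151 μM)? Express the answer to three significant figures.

The fractional saturations are [S]/(Km+[S]) = 151/166.8 = 0.9053 and 317/332.8 = 0.9525.
v₂/v₁ is just their ratio: 0.9525/0.9053 = 1.05.

1.05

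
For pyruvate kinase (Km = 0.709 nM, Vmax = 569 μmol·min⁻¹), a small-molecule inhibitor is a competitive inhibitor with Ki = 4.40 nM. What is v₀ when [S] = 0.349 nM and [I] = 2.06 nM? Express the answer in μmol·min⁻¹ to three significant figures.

143 μmol·min⁻¹

With α = 1 + [I]/Ki = 1 + 2.06/4.40 = 1.468, the competitive rate law is v = Vmax[S] / (αKm + [S]).
v = 569×0.349 / (1.468×0.709 + 0.349) = 198.6/1.390 = 143 μmol·min⁻¹.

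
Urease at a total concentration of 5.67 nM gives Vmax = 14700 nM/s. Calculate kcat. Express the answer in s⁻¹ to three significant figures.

kcat = Vmax/[E]total = 14700 nM/s / 5.67 nM = 2590 s⁻¹.

2590 s⁻¹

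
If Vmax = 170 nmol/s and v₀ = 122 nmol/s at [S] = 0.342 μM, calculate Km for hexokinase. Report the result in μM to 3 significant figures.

0.135 μM

v/Vmax = 122/170 = 0.7176 = [S]/(Km+[S]).
So Km + [S] = [S]/0.7176 = 0.4766 μM, giving Km = 0.4766 − 0.342 = 0.135 μM.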